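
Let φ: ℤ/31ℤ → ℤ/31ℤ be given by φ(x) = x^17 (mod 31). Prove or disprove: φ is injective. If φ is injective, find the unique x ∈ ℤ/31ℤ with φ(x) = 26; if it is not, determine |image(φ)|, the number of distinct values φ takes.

6

Since 31 is prime, the nonzero elements of ℤ/31ℤ form a cyclic group of order 30.
As gcd(17, 30) = 1, raising to the 17th power is a bijection on this group: if a^17 ≡ b^17 then (ab^{−1})^17 = 1, and the only element of order dividing gcd(17, 30) = 1 is 1, so a = b.
With φ(0) = 0 this makes φ injective on all of ℤ/31ℤ, hence bijective (finite equal-size domain and codomain). In particular φ is injective.
Since φ is injective, we find the preimage of 26. The inverse of x ↦ x^17 on (ℤ/31ℤ)^× is x ↦ x^23, because 17·23 = 391 = 13·30 + 1 ≡ 1 (mod 30) and x^{30} = 1 for x ≠ 0 (Fermat). So φ⁻¹(26) = 26^23 mod 31.
Repeated squaring mod 31: 26^1 ≡ 26, 26^2 ≡ 26² = 676 ≡ 25, 26^4 ≡ 25² = 625 ≡ 5, 26^8 ≡ 5² = 25, 26^16 ≡ 25² = 625 ≡ 5. Since 23 = 16 + 4 + 2 + 1, 26^23 ≡ 5·5·25·26: 5·5 = 25, then 25·25 = 625 ≡ 5, then 5·26 = 130 ≡ 6. So 26^23 ≡ 6 (mod 31).
Hence φ⁻¹(26) = 6.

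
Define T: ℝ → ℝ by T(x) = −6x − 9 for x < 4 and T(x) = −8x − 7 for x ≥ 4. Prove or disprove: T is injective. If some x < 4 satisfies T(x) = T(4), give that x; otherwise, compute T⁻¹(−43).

9/2

Both pieces are strictly decreasing (slopes −6 and −8), so each is injective on its own interval.
The left piece maps (−∞, 4) onto (−33, ∞); the right piece maps [4, ∞) onto (−∞, −39].
These images are disjoint, so no value is attained by both pieces. Therefore T is injective.
Because the two images are disjoint, no x < 4 has T(x) = T(4), so we compute T⁻¹(−43): −43 lies in (−∞, −39], so solve −8x − 7 = −43: x = (−43 + 7)/(−8) = 9/2.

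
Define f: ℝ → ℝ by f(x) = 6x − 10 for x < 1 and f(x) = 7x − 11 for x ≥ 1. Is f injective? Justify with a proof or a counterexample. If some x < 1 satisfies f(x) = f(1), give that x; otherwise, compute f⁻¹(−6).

2/3

Both pieces are strictly increasing (slopes 6 and 7), so each is injective on its own interval.
The left piece maps (−∞, 1) onto (−∞, −4); the right piece maps [1, ∞) onto [−4, ∞).
These images are disjoint, so no value is attained by both pieces. Thus f is injective.
Because the two images are disjoint, no x < 1 has f(x) = f(1), so we compute f⁻¹(−6): −6 lies in (−∞, −4), so solve 6x − 10 = −6: x = (−6 + 10)/6 = 2/3.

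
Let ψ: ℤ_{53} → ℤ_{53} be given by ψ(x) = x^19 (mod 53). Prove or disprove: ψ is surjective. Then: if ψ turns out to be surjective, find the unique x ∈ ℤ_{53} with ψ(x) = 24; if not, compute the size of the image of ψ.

15

Since 53 is prime, the nonzero elements of ℤ_{53} form a cyclic group of order 52.
As gcd(19, 52) = 1, raising to the 19th power is a bijection on this group: if u^19 ≡ v^19 then (uv^{−1})^19 = 1, and the only element of order dividing gcd(19, 52) = 1 is 1, so u = v.
With ψ(0) = 0 this makes ψ injective on all of ℤ_{53}, hence bijective (finite equal-size domain and codomain). In particular ψ is surjective.
Since ψ is surjective, we find the preimage of 24. The inverse of x ↦ x^19 on (ℤ_{53})^× is x ↦ x^11, because 19·11 = 209 = 4·52 + 1 ≡ 1 (mod 52) and x^{52} = 1 for x ≠ 0 (Fermat). So ψ⁻¹(24) = 24^11 mod 53.
Repeated squaring mod 53: 24^1 ≡ 24, 24^2 ≡ 24² = 576 ≡ 46, 24^4 ≡ 46² = 2116 ≡ 49, 24^8 ≡ 49² = 2401 ≡ 16. Since 11 = 8 + 2 + 1, 24^11 ≡ 16·46·24: 16·46 = 736 ≡ 47, then 47·24 = 1128 ≡ 15. So 24^11 ≡ 15 (mod 53).
Hence ψ⁻¹(24) = 15.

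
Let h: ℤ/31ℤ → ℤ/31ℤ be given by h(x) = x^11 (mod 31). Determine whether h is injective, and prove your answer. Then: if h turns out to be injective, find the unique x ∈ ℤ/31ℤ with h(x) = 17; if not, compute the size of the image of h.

22

Since 31 is prime, the nonzero elements of ℤ/31ℤ form a cyclic group of order 30.
As gcd(11, 30) = 1, raising to the 11th power is a bijection on this group: if a^11 ≡ b^11 then (ab^{−1})^11 = 1, and the only element of order dividing gcd(11, 30) = 1 is 1, so a = b.
With h(0) = 0 this makes h injective on all of ℤ/31ℤ, hence bijective (finite equal-size domain and codomain). In particular h is injective.
Since h is injective, we find the preimage of 17. The inverse of x ↦ x^11 on (ℤ/31ℤ)^× is x ↦ x^11, because 11·11 = 121 = 4·30 + 1 ≡ 1 (mod 30) and x^{30} = 1 for x ≠ 0 (Fermat). So h⁻¹(17) = 17^11 mod 31.
Repeated squaring mod 31: 17^1 ≡ 17, 17^2 ≡ 17² = 289 ≡ 10, 17^4 ≡ 10² = 100 ≡ 7, 17^8 ≡ 7² = 49 ≡ 18. Since 11 = 8 + 2 + 1, 17^11 ≡ 18·10·17: 18·10 = 180 ≡ 25, then 25·17 = 425 ≡ 22. So 17^11 ≡ 22 (mod 31).
Hence h⁻¹(17) = 22.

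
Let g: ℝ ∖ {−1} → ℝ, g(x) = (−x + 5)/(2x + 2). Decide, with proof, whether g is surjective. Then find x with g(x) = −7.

If g(x) = −1/2, cross-multiplying gives 2(−x + 5) = −1(2x + 2), which simplifies to 10 = −2 — false.  So −1/2 has no preimage and g is not surjective.
Solving g(x) = −7: cross-multiplying gives −x + 5 = −7(2x + 2), which rearranges to 13x = −19, so x = −19/13.

-19/13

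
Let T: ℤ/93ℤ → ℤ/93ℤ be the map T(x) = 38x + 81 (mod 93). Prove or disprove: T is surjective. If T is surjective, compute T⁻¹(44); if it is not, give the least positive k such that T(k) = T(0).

Since gcd(38, 93) = 1, 38 is invertible modulo 93. Euclid's algorithm: 93 = 2·38 + 17, 38 = 2·17 + 4, 17 = 4·4 + 1; back-substituting gives 1 = 71·38 − 29·93, so 38⁻¹ ≡ 71 (mod 93).
Then y ↦ 71(y − 81) is a two-sided inverse to T, so every y ∈ ℤ/93ℤ has a preimage.
Therefore T is surjective.
Since T is surjective, we compute T⁻¹(44): solve 38x + 81 ≡ 44 (mod 93), i.e. 38x ≡ 56 (mod 93).
Multiplying by 38⁻¹ = 71 gives x ≡ 71·56 = 3976 = 42·93 + 70 ≡ 70 (mod 93).
Check: T(70) = 38·70 + 81 = 2741 = 29·93 + 44 ≡ 44 (mod 93).

70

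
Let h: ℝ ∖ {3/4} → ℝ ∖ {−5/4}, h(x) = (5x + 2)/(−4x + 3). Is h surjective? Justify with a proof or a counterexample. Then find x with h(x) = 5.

13/25

For any y ≠ −5/4, solving y(−4x + 3) = 5x + 2 for x gives a well-defined x ≠ 3/4. So h is surjective.
Solving h(x) = 5: cross-multiplying gives 5x + 2 = 5(−4x + 3), which rearranges to 25x = 13, so x = 13/25.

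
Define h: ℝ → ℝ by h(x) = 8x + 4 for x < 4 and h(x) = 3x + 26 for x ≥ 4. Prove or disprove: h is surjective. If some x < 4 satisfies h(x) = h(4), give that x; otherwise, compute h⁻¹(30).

Both pieces are strictly increasing (slopes 8 and 3), so each is injective on its own interval.
The left piece maps (−∞, 4) onto (−∞, 36); the right piece maps [4, ∞) onto [38, ∞).
The union (−∞, 36) ∪ [38, ∞) omits the interval between 36 and 38; in particular 36 has no preimage. So h is not surjective.
Because the two images are disjoint, no x < 4 has h(x) = h(4), so we compute h⁻¹(30): 30 lies in (−∞, 36), so solve 8x + 4 = 30: x = (30 − 4)/8 = 13/4.

13/4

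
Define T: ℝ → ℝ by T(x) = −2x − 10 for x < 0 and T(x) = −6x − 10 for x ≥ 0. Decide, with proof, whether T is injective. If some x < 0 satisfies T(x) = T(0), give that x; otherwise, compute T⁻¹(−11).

Both pieces are strictly decreasing (slopes −2 and −6), so each is injective on its own interval.
The left piece maps (−∞, 0) onto (−10, ∞); the right piece maps [0, ∞) onto (−∞, −10].
These images are disjoint, so no value is attained by both pieces. Therefore T is injective.
Because the two images are disjoint, no x < 0 has T(x) = T(0), so we compute T⁻¹(−11): −11 lies in (−∞, −10], so solve −6x − 10 = −11: x = (−11 + 10)/(−6) = 1/6.

1/6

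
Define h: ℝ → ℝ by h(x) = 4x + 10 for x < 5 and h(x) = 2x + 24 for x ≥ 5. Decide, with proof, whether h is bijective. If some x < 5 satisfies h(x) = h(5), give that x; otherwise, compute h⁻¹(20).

Both pieces are strictly increasing (slopes 4 and 2), so each is injective on its own interval.
The left piece maps (−∞, 5) onto (−∞, 30); the right piece maps [5, ∞) onto [34, ∞).
The images leave a gap (30 has no preimage), so h is not surjective, hence not bijective.
Because the two images are disjoint, no x < 5 has h(x) = h(5), so we compute h⁻¹(20): 20 lies in (−∞, 30), so solve 4x + 10 = 20: x = (20 − 10)/4 = 5/2.

5/2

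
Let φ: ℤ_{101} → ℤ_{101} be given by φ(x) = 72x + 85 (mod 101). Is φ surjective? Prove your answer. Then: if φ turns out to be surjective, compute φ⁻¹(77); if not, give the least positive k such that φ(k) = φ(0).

56

Since gcd(72, 101) = 1, 72 is invertible modulo 101. Euclid's algorithm: 101 = 1·72 + 29, 72 = 2·29 + 14, 29 = 2·14 + 1; back-substituting gives 1 = 94·72 − 67·101, so 72⁻¹ ≡ 94 (mod 101).
For any y ∈ ℤ_{101}, x = 94(y − 85) mod 101 satisfies φ(x) = 72·94(y − 85) + 85 ≡ y (since 72·94 ≡ 1 mod 101). So every y has a preimage.
Therefore φ is surjective.
Since φ is surjective, we compute φ⁻¹(77): solve 72x + 85 ≡ 77 (mod 101), i.e. 72x ≡ 93 (mod 101).
Multiplying by 72⁻¹ = 94 gives x ≡ 94·93 = 8742 = 86·101 + 56 ≡ 56 (mod 101).
Check: φ(56) = 72·56 + 85 = 4117 = 40·101 + 77 ≡ 77 (mod 101).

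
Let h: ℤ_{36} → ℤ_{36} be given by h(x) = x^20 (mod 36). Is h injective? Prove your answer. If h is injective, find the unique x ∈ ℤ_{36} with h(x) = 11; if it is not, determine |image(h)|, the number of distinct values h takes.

h(0) = 0^20 = 0.
h(6): Repeated squaring mod 36: 6^1 ≡ 6, 6^2 ≡ 6² = 36 ≡ 0, 6^4 ≡ 0² = 0, 6^8 ≡ 0² = 0, 6^16 ≡ 0² = 0. Since 20 = 16 + 4, 6^20 ≡ 0·0: 0·0 = 0. So 6^20 ≡ 0 (mod 36).
So h(0) = h(6) = 0 while 0 ≠ 6, hence h is not injective.
Since h is not injective, we determine |image(h)|. Computing x^20 mod 36 for each x (by repeated squaring, reducing mod 36 at every step), the values h(0), h(1), …, h(35) are: 0, 1, 4, 9, 16, 25, 0, 13, 28, 9, 28, 13, 0, 25, 16, 9, 4, 1, 0, 1, 4, 9, 16, 25, 0, 13, 28, 9, 28, 13, 0, 25, 16, 9, 4, 1.
The distinct values are {0, 1, 4, 9, 13, 16, 25, 28}; there are 8 of them.

8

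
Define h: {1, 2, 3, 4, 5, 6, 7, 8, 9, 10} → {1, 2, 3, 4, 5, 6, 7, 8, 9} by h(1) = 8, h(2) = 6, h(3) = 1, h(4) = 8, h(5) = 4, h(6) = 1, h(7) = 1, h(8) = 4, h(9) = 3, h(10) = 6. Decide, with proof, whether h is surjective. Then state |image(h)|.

No element maps to 2, so h is not surjective.
The image of h is {1, 3, 4, 6, 8}, which has 5 elements.

5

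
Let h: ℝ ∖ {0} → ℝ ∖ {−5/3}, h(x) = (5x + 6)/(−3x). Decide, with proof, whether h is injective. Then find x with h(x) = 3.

-3/7

Suppose h(x_1) = h(x_2). Cross-multiplying: (5x_1 + 6)(−3x_2) = (5x_2 + 6)(−3x_1).
Expanding both sides and cancelling the symmetric terms leaves 18·(x_1 − x_2) = 0. Since 18 ≠ 0, x_1 = x_2. Therefore h is injective.
Solving h(x) = 3: cross-multiplying gives 5x + 6 = 3(−3x), which rearranges to 14x = −6, so x = −3/7.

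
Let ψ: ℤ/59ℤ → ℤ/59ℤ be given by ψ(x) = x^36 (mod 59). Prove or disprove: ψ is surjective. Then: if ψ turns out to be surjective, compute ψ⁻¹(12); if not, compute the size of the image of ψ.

30

ψ(29): Repeated squaring mod 59: 29^1 ≡ 29, 29^2 ≡ 29² = 841 ≡ 15, 29^4 ≡ 15² = 225 ≡ 48, 29^8 ≡ 48² = 2304 ≡ 3, 29^16 ≡ 3² = 9, 29^32 ≡ 9² = 81 ≡ 22. Since 36 = 32 + 4, 29^36 ≡ 22·48: 22·48 = 1056 ≡ 53. So 29^36 ≡ 53 (mod 59).
ψ(30): Repeated squaring mod 59: 30^1 ≡ 30, 30^2 ≡ 30² = 900 ≡ 15, 30^4 ≡ 15² = 225 ≡ 48, 30^8 ≡ 48² = 2304 ≡ 3, 30^16 ≡ 3² = 9, 30^32 ≡ 9² = 81 ≡ 22. Since 36 = 32 + 4, 30^36 ≡ 22·48: 22·48 = 1056 ≡ 53. So 30^36 ≡ 53 (mod 59).
So ψ(29) = ψ(30) = 53 while 29 ≠ 30, hence ψ is not injective.
A non-injective map from the 59-element set ℤ/59ℤ to itself takes at most 58 distinct values, so it cannot be surjective. Thus ψ is not surjective.
Since ψ is not surjective, we determine |image(ψ)|. Computing x^36 mod 59 for each x (by repeated squaring, reducing mod 59 at every step), the values ψ(0), ψ(1), …, ψ(58) are: 0, 1, 49, 4, 41, 9, 19, 21, 3, 16, 28, 57, 46, 48, 26, 36, 29, 45, 17, 27, 15, 25, 20, 7, 12, 22, 51, 5, 35, 53, 53, 35, 5, 51, 22, 12, 7, 20, 25, 15, 27, 17, 45, 29, 36, 26, 48, 46, 57, 28, 16, 3, 21, 19, 9, 41, 4, 49, 1.
The distinct values are {0, 1, 3, 4, 5, 7, 9, 12, 15, 16, 17, 19, 20, 21, 22, 25, 26, 27, 28, 29, 35, 36, 41, 45, 46, 48, 49, 51, 53, 57}; there are 30 of them.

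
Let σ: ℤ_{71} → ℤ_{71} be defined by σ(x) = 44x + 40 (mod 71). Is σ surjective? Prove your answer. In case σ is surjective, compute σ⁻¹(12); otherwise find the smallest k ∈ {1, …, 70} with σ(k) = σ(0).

51

Since gcd(44, 71) = 1, 44 is invertible modulo 71. Euclid's algorithm: 71 = 1·44 + 27, 44 = 1·27 + 17, 27 = 1·17 + 10, 17 = 1·10 + 7, 10 = 1·7 + 3, 7 = 2·3 + 1; back-substituting gives 1 = 21·44 − 13·71, so 44⁻¹ ≡ 21 (mod 71).
Then y ↦ 21(y − 40) is a two-sided inverse to σ, so every y ∈ ℤ_{71} has a preimage.
Hence σ is surjective.
Since σ is surjective, we compute σ⁻¹(12): solve 44x + 40 ≡ 12 (mod 71), i.e. 44x ≡ 43 (mod 71).
Multiplying by 44⁻¹ = 21 gives x ≡ 21·43 = 903 = 12·71 + 51 ≡ 51 (mod 71).
Check: σ(51) = 44·51 + 40 = 2284 = 32·71 + 12 ≡ 12 (mod 71).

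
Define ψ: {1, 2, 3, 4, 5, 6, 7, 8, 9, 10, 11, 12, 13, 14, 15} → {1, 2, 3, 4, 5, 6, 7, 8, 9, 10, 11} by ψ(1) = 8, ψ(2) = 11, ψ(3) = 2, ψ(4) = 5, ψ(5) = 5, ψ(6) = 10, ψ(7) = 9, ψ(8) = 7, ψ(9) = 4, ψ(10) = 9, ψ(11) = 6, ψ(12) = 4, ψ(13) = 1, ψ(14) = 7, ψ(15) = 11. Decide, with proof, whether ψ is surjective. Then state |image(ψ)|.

10

No element maps to 3, so ψ is not surjective.
The image of ψ is {1, 2, 4, 5, 6, 7, 8, 9, 10, 11}, which has 10 elements.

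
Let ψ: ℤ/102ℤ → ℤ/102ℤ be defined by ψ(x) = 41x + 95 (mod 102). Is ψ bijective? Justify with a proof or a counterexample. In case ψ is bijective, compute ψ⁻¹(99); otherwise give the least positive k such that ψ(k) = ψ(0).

20

If ψ(x_1) = ψ(x_2), then 41x_1 ≡ 41x_2 (mod 102). Because gcd(41, 102) = 1, we may cancel 41 to get x_1 ≡ x_2 (mod 102).
We now compute 41⁻¹ mod 102 explicitly. Euclid's algorithm: 102 = 2·41 + 20, 41 = 2·20 + 1; back-substituting gives 1 = 5·41 − 2·102, so 41⁻¹ ≡ 5 (mod 102).
For any y ∈ ℤ/102ℤ, x = 5(y − 95) mod 102 satisfies ψ(x) = 41·5(y − 95) + 95 ≡ y (since 41·5 ≡ 1 mod 102). So every y has a preimage.
Therefore ψ is bijective.
Since ψ is bijective, we find ψ⁻¹(99): we need 41x ≡ 99 − 95 ≡ 4 (mod 102). Using 41⁻¹ = 5: x ≡ 5·4 = 20, so x = 20.
Check: ψ(20) = 41·20 + 95 = 915 = 8·102 + 99 ≡ 99 (mod 102).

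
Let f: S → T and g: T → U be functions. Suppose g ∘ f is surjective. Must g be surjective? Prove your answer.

surjective

Let c ∈ U. Since g ∘ f is surjective, some a ∈ S has g(f(a)) = c. Then b = f(a) ∈ T satisfies g(b) = c. So g is surjective.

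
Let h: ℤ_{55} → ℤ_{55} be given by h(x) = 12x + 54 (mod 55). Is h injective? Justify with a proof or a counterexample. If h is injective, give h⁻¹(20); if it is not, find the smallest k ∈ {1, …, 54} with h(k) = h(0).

Recall: injectivity means: for all a, b in the domain, h(a) = h(b) implies a = b.
If h(a) = h(b), then 12a ≡ 12b (mod 55). Because gcd(12, 55) = 1, we may cancel 12 to get a ≡ b (mod 55).
Therefore h is injective.
We now compute 12⁻¹ mod 55 explicitly. Euclid's algorithm: 55 = 4·12 + 7, 12 = 1·7 + 5, 7 = 1·5 + 2, 5 = 2·2 + 1; back-substituting gives 1 = 23·12 − 5·55, so 12⁻¹ ≡ 23 (mod 55).
Since h is injective, we find h⁻¹(20): we need 12x ≡ 20 − 54 ≡ 21 (mod 55). Using 12⁻¹ = 23: x ≡ 23·21 = 483 = 8·55 + 43, so x = 43.
Check: h(43) = 12·43 + 54 = 570 = 10·55 + 20 ≡ 20 (mod 55).

43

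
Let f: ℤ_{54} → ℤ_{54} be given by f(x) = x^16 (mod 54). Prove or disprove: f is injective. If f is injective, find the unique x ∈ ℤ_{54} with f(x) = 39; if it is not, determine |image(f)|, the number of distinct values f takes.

f(0) = 0^16 = 0.
f(6): Repeated squaring mod 54: 6^1 ≡ 6, 6^2 ≡ 6² = 36, 6^4 ≡ 36² = 1296 ≡ 0, 6^8 ≡ 0² = 0, 6^16 ≡ 0² = 0. So 6^16 ≡ 0 (mod 54).
So f(0) = f(6) = 0 while 0 ≠ 6, so f is not injective.
Since f is not injective, we determine |image(f)|. Computing x^16 mod 54 for each x (by repeated squaring, reducing mod 54 at every step), the values f(0), f(1), …, f(53) are: 0, 1, 34, 27, 22, 13, 0, 43, 46, 27, 10, 25, 0, 31, 4, 27, 52, 37, 0, 19, 16, 27, 40, 49, 0, 7, 28, 27, 28, 7, 0, 49, 40, 27, 16, 19, 0, 37, 52, 27, 4, 31, 0, 25, 10, 27, 46, 43, 0, 13, 22, 27, 34, 1.
The distinct values are {0, 1, 4, 7, 10, 13, 16, 19, 22, 25, 27, 28, 31, 34, 37, 40, 43, 46, 49, 52}; there are 20 of them.

20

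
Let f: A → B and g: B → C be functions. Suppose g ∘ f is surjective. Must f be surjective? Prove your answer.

not surjective

No. Take A = {0, 1}, B = {0, 1, 2}, C = {0}, f(a) = 0 for every a ∈ A, and g(b) = 0 for every b ∈ B.
Then g ∘ f is surjective onto {0}, but 2 ∈ B has no preimage under f, so f is not surjective.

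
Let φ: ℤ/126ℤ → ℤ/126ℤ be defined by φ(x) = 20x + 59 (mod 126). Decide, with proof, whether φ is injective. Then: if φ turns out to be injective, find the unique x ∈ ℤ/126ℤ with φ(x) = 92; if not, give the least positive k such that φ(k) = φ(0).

63

Recall: φ is injective when φ(x_1) = φ(x_2) forces x_1 = x_2.
We have gcd(20, 126) = 2 > 1. Taking x_1 = 0 and x_2 = 63: φ(0) = 59 and φ(63) = 20·63 + 59 = 1319 ≡ 59 (mod 126).
So φ(0) = φ(63) while 0 ≠ 63, so φ is not injective.
Since φ is not injective, we find the least positive k with φ(k) = φ(0): this means 20k ≡ 0 (mod 126), i.e. 126 ∣ 20k. Since gcd(20, 126) = 2, dividing through by 2 this holds exactly when 63 ∣ 10k, and as gcd(10, 63) = 1, exactly when 63 ∣ k.
The smallest positive such k is 63.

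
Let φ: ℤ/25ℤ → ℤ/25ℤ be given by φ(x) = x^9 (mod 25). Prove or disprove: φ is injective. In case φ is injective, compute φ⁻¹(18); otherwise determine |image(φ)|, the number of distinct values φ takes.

21

φ(0) = 0^9 = 0.
φ(5): Repeated squaring mod 25: 5^1 ≡ 5, 5^2 ≡ 5² = 25 ≡ 0, 5^4 ≡ 0² = 0, 5^8 ≡ 0² = 0. Since 9 = 8 + 1, 5^9 ≡ 0·5: 0·5 = 0. So 5^9 ≡ 0 (mod 25).
So φ(0) = φ(5) = 0 while 0 ≠ 5, hence φ is not injective.
Since φ is not injective, we determine |image(φ)|. Computing x^9 mod 25 for each x (by repeated squaring, reducing mod 25 at every step), the values φ(0), φ(1), …, φ(24) are: 0, 1, 12, 8, 19, 0, 21, 7, 3, 14, 0, 16, 2, 23, 9, 0, 11, 22, 18, 4, 0, 6, 17, 13, 24.
The distinct values are {0, 1, 2, 3, 4, 6, 7, 8, 9, 11, 12, 13, 14, 16, 17, 18, 19, 21, 22, 23, 24}; there are 21 of them.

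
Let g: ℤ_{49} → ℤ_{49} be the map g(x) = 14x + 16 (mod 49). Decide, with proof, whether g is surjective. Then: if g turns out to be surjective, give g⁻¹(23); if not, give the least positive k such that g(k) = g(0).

7

Recall that surjectivity means every element of the codomain has a preimage under g.
Since gcd(14, 49) = 7, we have 14x ≡ 0 (mod 7) for all x, so g(x) ≡ 2 (mod 7).
But 0 ≢ 2 (mod 7), so 0 ∈ ℤ_{49} has no preimage. Thus g is not surjective.
Since g is not surjective, we find the least positive k with g(k) = g(0): this means 14k ≡ 0 (mod 49), i.e. 49 ∣ 14k. Since gcd(14, 49) = 7, dividing through by 7 this holds exactly when 7 ∣ 2k, and as gcd(2, 7) = 1, exactly when 7 ∣ k.
The smallest positive such k is 7.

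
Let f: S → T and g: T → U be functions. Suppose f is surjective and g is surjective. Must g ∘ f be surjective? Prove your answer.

Let c ∈ U. Since g is surjective, there is b ∈ T with g(b) = c. Since f is surjective, there is a ∈ S with f(a) = b.
Then (g ∘ f)(a) = g(b) = c. So g ∘ f is surjective.

surjective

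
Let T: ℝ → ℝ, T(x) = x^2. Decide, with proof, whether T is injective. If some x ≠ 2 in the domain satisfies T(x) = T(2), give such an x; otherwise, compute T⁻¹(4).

T(2) = 4 = (−2)^2 = T(−2) (since 2 is even), with 2 ≠ −2. So T is not injective.
For the follow-up, such an x exists: taking x = −2 ∈ ℝ gives T(−2) = 4 = T(2) with −2 ≠ 2.

-2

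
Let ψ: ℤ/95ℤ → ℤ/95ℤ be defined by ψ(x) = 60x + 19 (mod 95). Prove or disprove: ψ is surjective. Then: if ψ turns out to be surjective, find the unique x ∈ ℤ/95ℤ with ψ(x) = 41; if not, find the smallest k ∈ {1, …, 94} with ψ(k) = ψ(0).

Since gcd(60, 95) = 5, we have 60x ≡ 0 (mod 5) for all x, so ψ(x) ≡ 4 (mod 5).
But 0 ≢ 4 (mod 5), so 0 ∈ ℤ/95ℤ has no preimage. So ψ is not surjective.
Since ψ is not surjective, we find the least positive k with ψ(k) = ψ(0): this means 60k ≡ 0 (mod 95), i.e. 95 ∣ 60k. Since gcd(60, 95) = 5, dividing through by 5 this holds exactly when 19 ∣ 12k, and as gcd(12, 19) = 1, exactly when 19 ∣ k.
The smallest positive such k is 19.

19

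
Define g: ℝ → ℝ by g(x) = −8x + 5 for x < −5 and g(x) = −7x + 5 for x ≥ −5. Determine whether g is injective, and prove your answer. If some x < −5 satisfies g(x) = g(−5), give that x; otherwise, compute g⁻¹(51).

Both pieces are strictly decreasing (slopes −8 and −7), so each is injective on its own interval.
The left piece maps (−∞, −5) onto (45, ∞); the right piece maps [−5, ∞) onto (−∞, 40].
These images are disjoint, so no value is attained by both pieces. So g is injective.
Because the two images are disjoint, no x < −5 has g(x) = g(−5), so we compute g⁻¹(51): 51 lies in (45, ∞), so solve −8x + 5 = 51: x = (51 − 5)/(−8) = −23/4.

-23/4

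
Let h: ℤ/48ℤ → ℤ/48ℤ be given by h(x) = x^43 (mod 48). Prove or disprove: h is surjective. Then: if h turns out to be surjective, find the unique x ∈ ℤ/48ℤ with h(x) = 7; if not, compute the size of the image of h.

h(0) = 0^43 = 0.
h(6): Repeated squaring mod 48: 6^1 ≡ 6, 6^2 ≡ 6² = 36, 6^4 ≡ 36² = 1296 ≡ 0, 6^8 ≡ 0² = 0, 6^16 ≡ 0² = 0, 6^32 ≡ 0² = 0. Since 43 = 32 + 8 + 2 + 1, 6^43 ≡ 0·0·36·6: 0·0 = 0, then 0·36 = 0, then 0·6 = 0. So 6^43 ≡ 0 (mod 48).
So h(0) = h(6) = 0 while 0 ≠ 6, so h is not injective.
A non-injective map from the 48-element set ℤ/48ℤ to itself takes at most 47 distinct values, so it cannot be surjective. So h is not surjective.
Since h is not surjective, we determine |image(h)|. Computing x^43 mod 48 for each x (by repeated squaring, reducing mod 48 at every step), the values h(0), h(1), …, h(47) are: 0, 1, 32, 27, 16, 29, 0, 7, 32, 9, 16, 35, 0, 37, 32, 15, 16, 17, 0, 43, 32, 45, 16, 23, 0, 25, 32, 3, 16, 5, 0, 31, 32, 33, 16, 11, 0, 13, 32, 39, 16, 41, 0, 19, 32, 21, 16, 47.
The distinct values are {0, 1, 3, 5, 7, 9, 11, 13, 15, 16, 17, 19, 21, 23, 25, 27, 29, 31, 32, 33, 35, 37, 39, 41, 43, 45, 47}; there are 27 of them.

27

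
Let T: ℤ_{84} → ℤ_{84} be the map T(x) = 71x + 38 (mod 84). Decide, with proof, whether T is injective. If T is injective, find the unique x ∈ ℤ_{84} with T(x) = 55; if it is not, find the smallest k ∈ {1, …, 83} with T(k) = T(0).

Recall that T is injective if T(a) = T(b) implies a = b.
Suppose T(a) = T(b) in ℤ_{84}. Then 71a + 38 ≡ 71b + 38 (mod 84), so 71(a − b) ≡ 0 (mod 84).
Since gcd(71, 84) = 1, 71 is invertible modulo 84, therefore a − b ≡ 0 (mod 84), i.e. a = b.
Therefore T is injective.
We now compute 71⁻¹ mod 84 explicitly. Euclid's algorithm: 84 = 1·71 + 13, 71 = 5·13 + 6, 13 = 2·6 + 1; back-substituting gives 1 = 71·71 − 60·84, so 71⁻¹ ≡ 71 (mod 84).
Since T is injective, we find T⁻¹(55): we need 71x ≡ 55 − 38 ≡ 17 (mod 84). Using 71⁻¹ = 71: x ≡ 71·17 = 1207 = 14·84 + 31, so x = 31.
Check: T(31) = 71·31 + 38 = 2239 = 26·84 + 55 ≡ 55 (mod 84).

31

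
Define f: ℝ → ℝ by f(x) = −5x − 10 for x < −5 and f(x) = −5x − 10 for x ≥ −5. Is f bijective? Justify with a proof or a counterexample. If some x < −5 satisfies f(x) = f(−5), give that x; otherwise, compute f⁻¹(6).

Both pieces are strictly decreasing (slopes −5 and −5), so each is injective on its own interval.
The left piece maps (−∞, −5) onto (15, ∞); the right piece maps [−5, ∞) onto (−∞, 15].
Since 15 = 15, the images partition ℝ: f is injective and surjective, hence bijective.
Because the two images are disjoint, no x < −5 has f(x) = f(−5), so we compute f⁻¹(6): 6 lies in (−∞, 15], so solve −5x − 10 = 6: x = (6 + 10)/(−5) = −16/5.

-16/5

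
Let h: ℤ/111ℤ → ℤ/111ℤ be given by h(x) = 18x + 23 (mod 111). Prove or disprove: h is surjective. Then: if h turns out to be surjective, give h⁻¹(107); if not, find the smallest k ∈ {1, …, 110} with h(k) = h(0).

Since gcd(18, 111) = 3, we have 18x ≡ 0 (mod 3) for all x, so h(x) ≡ 2 (mod 3).
But 0 ≢ 2 (mod 3), so 0 ∈ ℤ/111ℤ has no preimage. Hence h is not surjective.
Since h is not surjective, we find the least positive k with h(k) = h(0): this means 18k ≡ 0 (mod 111), i.e. 111 ∣ 18k. Since gcd(18, 111) = 3, dividing through by 3 this holds exactly when 37 ∣ 6k, and as gcd(6, 37) = 1, exactly when 37 ∣ k.
The smallest positive such k is 37.

37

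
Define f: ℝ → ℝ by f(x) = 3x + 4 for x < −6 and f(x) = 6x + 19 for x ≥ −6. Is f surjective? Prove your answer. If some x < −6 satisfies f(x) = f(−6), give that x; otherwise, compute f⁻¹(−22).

Both pieces are strictly increasing (slopes 3 and 6), so each is injective on its own interval.
The left piece maps (−∞, −6) onto (−∞, −14); the right piece maps [−6, ∞) onto [−17, ∞).
The union (−∞, −14) ∪ [−17, ∞) covers ℝ, so f is surjective.
For the follow-up: the images overlap, so an x < −6 with f(x) = f(−6) exists. f(−6) = −17; solving 3x + 4 = −17 for x < −6 gives x = (−17 − 4)/3 = −7.

-7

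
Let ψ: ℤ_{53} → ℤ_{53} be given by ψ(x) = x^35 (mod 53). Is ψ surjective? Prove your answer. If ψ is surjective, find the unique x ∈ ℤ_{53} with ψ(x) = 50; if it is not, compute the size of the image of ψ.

Since 53 is prime, the nonzero elements of ℤ_{53} form a cyclic group of order 52.
As gcd(35, 52) = 1, raising to the 35th power is a bijection on this group: if u^35 ≡ v^35 then (uv^{−1})^35 = 1, and the only element of order dividing gcd(35, 52) = 1 is 1, so u = v.
With ψ(0) = 0 this makes ψ injective on all of ℤ_{53}, hence bijective (finite equal-size domain and codomain). In particular ψ is surjective.
Since ψ is surjective, we find the preimage of 50. The inverse of x ↦ x^35 on (ℤ_{53})^× is x ↦ x^3, because 35·3 = 105 = 2·52 + 1 ≡ 1 (mod 52) and x^{52} = 1 for x ≠ 0 (Fermat). So ψ⁻¹(50) = 50^3 mod 53.
Repeated squaring mod 53: 50^1 ≡ 50, 50^2 ≡ 50² = 2500 ≡ 9. Since 3 = 2 + 1, 50^3 ≡ 9·50: 9·50 = 450 ≡ 26. So 50^3 ≡ 26 (mod 53).
Hence ψ⁻¹(50) = 26.

26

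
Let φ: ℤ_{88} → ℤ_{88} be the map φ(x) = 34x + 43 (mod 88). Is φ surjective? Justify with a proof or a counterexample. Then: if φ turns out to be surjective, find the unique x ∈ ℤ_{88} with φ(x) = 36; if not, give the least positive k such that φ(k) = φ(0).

Since gcd(34, 88) = 2, we have 34x ≡ 0 (mod 2) for all x, so φ(x) ≡ 1 (mod 2).
But 0 ≢ 1 (mod 2), so 0 ∈ ℤ_{88} has no preimage. Thus φ is not surjective.
Since φ is not surjective, we find the least positive k with φ(k) = φ(0): this means 34k ≡ 0 (mod 88), i.e. 88 ∣ 34k. Since gcd(34, 88) = 2, dividing through by 2 this holds exactly when 44 ∣ 17k, and as gcd(17, 44) = 1, exactly when 44 ∣ k.
The smallest positive such k is 44.

44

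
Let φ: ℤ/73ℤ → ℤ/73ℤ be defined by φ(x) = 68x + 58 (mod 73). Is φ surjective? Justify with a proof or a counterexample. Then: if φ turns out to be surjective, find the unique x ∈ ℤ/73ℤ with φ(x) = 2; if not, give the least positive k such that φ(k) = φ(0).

55

By definition, φ is surjective if every y in the codomain equals φ(x) for some x in the domain.
Since gcd(68, 73) = 1, 68 is invertible modulo 73. Euclid's algorithm: 73 = 1·68 + 5, 68 = 13·5 + 3, 5 = 1·3 + 2, 3 = 1·2 + 1; back-substituting gives 1 = 29·68 − 27·73, so 68⁻¹ ≡ 29 (mod 73).
For any y ∈ ℤ/73ℤ, x = 29(y − 58) mod 73 satisfies φ(x) = 68·29(y − 58) + 58 ≡ y (since 68·29 ≡ 1 mod 73). So every y has a preimage.
Therefore φ is surjective.
Since φ is surjective, we compute φ⁻¹(2): solve 68x + 58 ≡ 2 (mod 73), i.e. 68x ≡ 17 (mod 73).
Multiplying by 68⁻¹ = 29 gives x ≡ 29·17 = 493 = 6·73 + 55 ≡ 55 (mod 73).
Check: φ(55) = 68·55 + 58 = 3798 = 52·73 + 2 ≡ 2 (mod 73).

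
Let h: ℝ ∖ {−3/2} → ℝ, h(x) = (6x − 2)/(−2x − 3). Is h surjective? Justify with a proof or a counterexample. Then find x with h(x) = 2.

-2/5

If h(x) = −3, cross-multiplying gives −2(6x − 2) = 6(−2x − 3), which simplifies to 4 = −18 — false.  So −3 has no preimage and h is not surjective.
Solving h(x) = 2: cross-multiplying gives 6x − 2 = 2(−2x − 3), which rearranges to 10x = −4, so x = −2/5.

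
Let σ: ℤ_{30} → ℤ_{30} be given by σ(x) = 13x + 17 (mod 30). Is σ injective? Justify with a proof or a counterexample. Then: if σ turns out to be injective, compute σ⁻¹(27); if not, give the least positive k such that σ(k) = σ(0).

10

Suppose σ(s) = σ(t) in ℤ_{30}. Then 13s + 17 ≡ 13t + 17 (mod 30), so 13(s − t) ≡ 0 (mod 30).
Since gcd(13, 30) = 1, 13 is invertible modulo 30, so s − t ≡ 0 (mod 30), i.e. s = t.
So σ is injective.
We now compute 13⁻¹ mod 30 explicitly. Euclid's algorithm: 30 = 2·13 + 4, 13 = 3·4 + 1; back-substituting gives 1 = 7·13 − 3·30, so 13⁻¹ ≡ 7 (mod 30).
Since σ is injective, we find σ⁻¹(27): we need 13x ≡ 27 − 17 ≡ 10 (mod 30). Using 13⁻¹ = 7: x ≡ 7·10 = 70 = 2·30 + 10, so x = 10.
Check: σ(10) = 13·10 + 17 = 147 = 4·30 + 27 ≡ 27 (mod 30).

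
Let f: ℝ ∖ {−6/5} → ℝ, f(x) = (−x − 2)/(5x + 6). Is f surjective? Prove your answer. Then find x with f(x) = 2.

If f(x) = −1/5, cross-multiplying gives 5(−x − 2) = −1(5x + 6), which simplifies to −10 = −6 — false.  So −1/5 has no preimage and f is not surjective.
Solving f(x) = 2: cross-multiplying gives −x − 2 = 2(5x + 6), which rearranges to −11x = 14, so x = −14/11.

-14/11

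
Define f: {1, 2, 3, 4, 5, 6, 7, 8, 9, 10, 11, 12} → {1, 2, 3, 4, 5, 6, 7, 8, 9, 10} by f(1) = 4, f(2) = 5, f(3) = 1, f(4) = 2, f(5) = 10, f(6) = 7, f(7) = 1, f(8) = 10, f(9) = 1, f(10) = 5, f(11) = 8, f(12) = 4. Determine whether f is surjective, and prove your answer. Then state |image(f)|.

No element maps to 3, so f is not surjective.
The image of f is {1, 2, 4, 5, 7, 8, 10}, which has 7 elements.

7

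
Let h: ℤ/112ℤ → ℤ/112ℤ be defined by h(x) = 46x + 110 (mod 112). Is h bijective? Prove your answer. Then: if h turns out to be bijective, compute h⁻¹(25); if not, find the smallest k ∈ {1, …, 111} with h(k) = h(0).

56

We have gcd(46, 112) = 2 > 1. Taking a = 0 and b = 56: h(0) = 110 and h(56) = 46·56 + 110 = 2686 ≡ 110 (mod 112).
So h(0) = h(56) while 0 ≠ 56, hence h is not injective, hence not bijective.
Since h is not bijective, we find the least positive k with h(k) = h(0): this means 46k ≡ 0 (mod 112), i.e. 112 ∣ 46k. Since gcd(46, 112) = 2, dividing through by 2 this holds exactly when 56 ∣ 23k, and as gcd(23, 56) = 1, exactly when 56 ∣ k.
The smallest positive such k is 56.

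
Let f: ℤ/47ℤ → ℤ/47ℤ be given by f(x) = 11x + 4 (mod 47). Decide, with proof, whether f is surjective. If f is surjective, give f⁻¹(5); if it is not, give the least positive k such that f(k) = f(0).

Since gcd(11, 47) = 1, 11 is invertible modulo 47. Euclid's algorithm: 47 = 4·11 + 3, 11 = 3·3 + 2, 3 = 1·2 + 1; back-substituting gives 1 = 30·11 − 7·47, so 11⁻¹ ≡ 30 (mod 47).
For any y ∈ ℤ/47ℤ, x = 30(y − 4) mod 47 satisfies f(x) = 11·30(y − 4) + 4 ≡ y (since 11·30 ≡ 1 mod 47). So every y has a preimage.
Thus f is surjective.
Since f is surjective, we compute f⁻¹(5): solve 11x + 4 ≡ 5 (mod 47), i.e. 11x ≡ 1 (mod 47).
Multiplying by 11⁻¹ = 30 gives x ≡ 30·1 = 30 ≡ 30 (mod 47).
Check: f(30) = 11·30 + 4 = 334 = 7·47 + 5 ≡ 5 (mod 47).

30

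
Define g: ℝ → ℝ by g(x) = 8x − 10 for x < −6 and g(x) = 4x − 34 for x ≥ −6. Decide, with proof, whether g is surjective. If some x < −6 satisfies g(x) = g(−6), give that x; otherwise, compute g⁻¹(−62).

Both pieces are strictly increasing (slopes 8 and 4), so each is injective on its own interval.
The left piece maps (−∞, −6) onto (−∞, −58); the right piece maps [−6, ∞) onto [−58, ∞).
These images together cover ℝ, so g is surjective.
Because the two images are disjoint, no x < −6 has g(x) = g(−6), so we compute g⁻¹(−62): −62 lies in (−∞, −58), so solve 8x − 10 = −62: x = (−62 + 10)/8 = −13/2.

-13/2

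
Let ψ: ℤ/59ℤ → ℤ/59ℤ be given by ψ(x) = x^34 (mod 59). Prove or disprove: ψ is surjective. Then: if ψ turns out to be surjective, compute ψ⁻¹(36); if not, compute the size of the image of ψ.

ψ(29): Repeated squaring mod 59: 29^1 ≡ 29, 29^2 ≡ 29² = 841 ≡ 15, 29^4 ≡ 15² = 225 ≡ 48, 29^8 ≡ 48² = 2304 ≡ 3, 29^16 ≡ 3² = 9, 29^32 ≡ 9² = 81 ≡ 22. Since 34 = 32 + 2, 29^34 ≡ 22·15: 22·15 = 330 ≡ 35. So 29^34 ≡ 35 (mod 59).
ψ(30): Repeated squaring mod 59: 30^1 ≡ 30, 30^2 ≡ 30² = 900 ≡ 15, 30^4 ≡ 15² = 225 ≡ 48, 30^8 ≡ 48² = 2304 ≡ 3, 30^16 ≡ 3² = 9, 30^32 ≡ 9² = 81 ≡ 22. Since 34 = 32 + 2, 30^34 ≡ 22·15: 22·15 = 330 ≡ 35. So 30^34 ≡ 35 (mod 59).
So ψ(29) = ψ(30) = 35 while 29 ≠ 30, therefore ψ is not injective.
A non-injective map from the 59-element set ℤ/59ℤ to itself takes at most 58 distinct values, so it cannot be surjective. So ψ is not surjective.
Since ψ is not surjective, we determine |image(ψ)|. Computing x^34 mod 59 for each x (by repeated squaring, reducing mod 59 at every step), the values ψ(0), ψ(1), …, ψ(58) are: 0, 1, 27, 7, 21, 57, 12, 51, 36, 49, 5, 19, 29, 53, 20, 45, 28, 22, 25, 46, 17, 3, 41, 26, 16, 4, 15, 48, 9, 35, 35, 9, 48, 15, 4, 16, 26, 41, 3, 17, 46, 25, 22, 28, 45, 20, 53, 29, 19, 5, 49, 36, 51, 12, 57, 21, 7, 27, 1.
The distinct values are {0, 1, 3, 4, 5, 7, 9, 12, 15, 16, 17, 19, 20, 21, 22, 25, 26, 27, 28, 29, 35, 36, 41, 45, 46, 48, 49, 51, 53, 57}; there are 30 of them.

30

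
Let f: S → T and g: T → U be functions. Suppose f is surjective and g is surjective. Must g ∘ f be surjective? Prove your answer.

surjective

Let c ∈ U. Since g is surjective, there is b ∈ T with g(b) = c. Since f is surjective, there is a ∈ S with f(a) = b.
Then (g ∘ f)(a) = g(b) = c. Thus g ∘ f is surjective.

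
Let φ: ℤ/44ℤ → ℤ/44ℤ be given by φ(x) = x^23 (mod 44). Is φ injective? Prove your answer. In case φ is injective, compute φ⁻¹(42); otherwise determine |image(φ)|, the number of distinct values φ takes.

33

φ(0) = 0^23 = 0.
φ(22): Repeated squaring mod 44: 22^1 ≡ 22, 22^2 ≡ 22² = 484 ≡ 0, 22^4 ≡ 0² = 0, 22^8 ≡ 0² = 0, 22^16 ≡ 0² = 0. Since 23 = 16 + 4 + 2 + 1, 22^23 ≡ 0·0·0·22: 0·0 = 0, then 0·0 = 0, then 0·22 = 0. So 22^23 ≡ 0 (mod 44).
So φ(0) = φ(22) = 0 while 0 ≠ 22, so φ is not injective.
Since φ is not injective, we determine |image(φ)|. Computing x^23 mod 44 for each x (by repeated squaring, reducing mod 44 at every step), the values φ(0), φ(1), …, φ(43) are: 0, 1, 8, 27, 20, 37, 40, 35, 28, 25, 32, 11, 12, 41, 16, 31, 4, 29, 24, 39, 36, 21, 0, 23, 8, 5, 20, 15, 40, 13, 28, 3, 32, 33, 12, 19, 16, 9, 4, 7, 24, 17, 36, 43.
The distinct values are {0, 1, 3, 4, 5, 7, 8, 9, 11, 12, 13, 15, 16, 17, 19, 20, 21, 23, 24, 25, 27, 28, 29, 31, 32, 33, 35, 36, 37, 39, 40, 41, 43}; there are 33 of them.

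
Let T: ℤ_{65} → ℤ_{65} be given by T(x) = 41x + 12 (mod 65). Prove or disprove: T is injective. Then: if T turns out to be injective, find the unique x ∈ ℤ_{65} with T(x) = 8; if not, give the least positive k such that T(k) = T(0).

11

By definition, injectivity means: for all s, t in the domain, T(s) = T(t) implies s = t.
If T(s) = T(t), then 41s ≡ 41t (mod 65). Because gcd(41, 65) = 1, we may cancel 41 to get s ≡ t (mod 65).
So T is injective.
We now compute 41⁻¹ mod 65 explicitly. Euclid's algorithm: 65 = 1·41 + 24, 41 = 1·24 + 17, 24 = 1·17 + 7, 17 = 2·7 + 3, 7 = 2·3 + 1; back-substituting gives 1 = 46·41 − 29·65, so 41⁻¹ ≡ 46 (mod 65).
Since T is injective, we compute T⁻¹(8): solve 41x + 12 ≡ 8 (mod 65), i.e. 41x ≡ 61 (mod 65).
Multiplying by 41⁻¹ = 46 gives x ≡ 46·61 = 2806 = 43·65 + 11 ≡ 11 (mod 65).
Check: T(11) = 41·11 + 12 = 463 = 7·65 + 8 ≡ 8 (mod 65).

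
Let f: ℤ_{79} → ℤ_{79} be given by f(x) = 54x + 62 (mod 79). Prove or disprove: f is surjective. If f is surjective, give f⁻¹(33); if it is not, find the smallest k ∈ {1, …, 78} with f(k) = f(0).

77

Since gcd(54, 79) = 1, 54 is invertible modulo 79. Euclid's algorithm: 79 = 1·54 + 25, 54 = 2·25 + 4, 25 = 6·4 + 1; back-substituting gives 1 = 60·54 − 41·79, so 54⁻¹ ≡ 60 (mod 79).
For any y ∈ ℤ_{79}, x = 60(y − 62) mod 79 satisfies f(x) = 54·60(y − 62) + 62 ≡ y (since 54·60 ≡ 1 mod 79). So every y has a preimage.
Hence f is surjective.
Since f is surjective, we compute f⁻¹(33): solve 54x + 62 ≡ 33 (mod 79), i.e. 54x ≡ 50 (mod 79).
Multiplying by 54⁻¹ = 60 gives x ≡ 60·50 = 3000 = 37·79 + 77 ≡ 77 (mod 79).
Check: f(77) = 54·77 + 62 = 4220 = 53·79 + 33 ≡ 33 (mod 79).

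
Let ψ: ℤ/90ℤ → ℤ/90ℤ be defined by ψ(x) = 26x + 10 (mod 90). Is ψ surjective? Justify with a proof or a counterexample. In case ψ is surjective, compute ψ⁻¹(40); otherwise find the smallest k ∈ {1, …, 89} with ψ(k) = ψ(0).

45

Since gcd(26, 90) = 2, we have 26x ≡ 0 (mod 2) for all x, so ψ(x) ≡ 0 (mod 2).
But 1 ≢ 0 (mod 2), so 1 ∈ ℤ/90ℤ has no preimage. Hence ψ is not surjective.
Since ψ is not surjective, we find the least positive k with ψ(k) = ψ(0): this means 26k ≡ 0 (mod 90), i.e. 90 ∣ 26k. Since gcd(26, 90) = 2, dividing through by 2 this holds exactly when 45 ∣ 13k, and as gcd(13, 45) = 1, exactly when 45 ∣ k.
The smallest positive such k is 45.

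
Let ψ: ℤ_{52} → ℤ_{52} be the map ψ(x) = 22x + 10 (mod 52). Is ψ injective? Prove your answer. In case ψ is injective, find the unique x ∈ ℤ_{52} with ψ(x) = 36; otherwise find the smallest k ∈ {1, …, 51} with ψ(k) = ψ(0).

We have gcd(22, 52) = 2 > 1. Taking a = 0 and b = 26: ψ(0) = 10 and ψ(26) = 22·26 + 10 = 582 ≡ 10 (mod 52).
So ψ(0) = ψ(26) while 0 ≠ 26, so ψ is not injective.
Since ψ is not injective, we find the least positive k with ψ(k) = ψ(0): this means 22k ≡ 0 (mod 52), i.e. 52 ∣ 22k. Since gcd(22, 52) = 2, dividing through by 2 this holds exactly when 26 ∣ 11k, and as gcd(11, 26) = 1, exactly when 26 ∣ k.
The smallest positive such k is 26.

26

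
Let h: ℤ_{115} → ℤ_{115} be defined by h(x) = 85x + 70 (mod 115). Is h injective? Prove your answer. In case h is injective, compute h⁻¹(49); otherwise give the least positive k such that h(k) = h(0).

23

We have gcd(85, 115) = 5 > 1. Taking u = 0 and v = 23: h(0) = 70 and h(23) = 85·23 + 70 = 2025 ≡ 70 (mod 115).
So h(0) = h(23) while 0 ≠ 23, hence h is not injective.
Since h is not injective, we find the least positive k with h(k) = h(0): this means 85k ≡ 0 (mod 115), i.e. 115 ∣ 85k. Since gcd(85, 115) = 5, dividing through by 5 this holds exactly when 23 ∣ 17k, and as gcd(17, 23) = 1, exactly when 23 ∣ k.
The smallest positive such k is 23.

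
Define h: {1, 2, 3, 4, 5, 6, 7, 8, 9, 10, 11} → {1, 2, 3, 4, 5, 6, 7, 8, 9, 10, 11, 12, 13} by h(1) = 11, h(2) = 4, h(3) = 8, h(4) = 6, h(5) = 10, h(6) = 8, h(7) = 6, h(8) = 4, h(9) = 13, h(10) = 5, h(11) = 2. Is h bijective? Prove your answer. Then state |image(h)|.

h(3) = 8 = h(6) with 3 ≠ 6, so h is not injective, hence not bijective.
The image of h is {2, 4, 5, 6, 8, 10, 11, 13}, which has 8 elements.

8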